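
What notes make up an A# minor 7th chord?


Step by step:
Minor 7th chord = root + minor 3rd + perfect 5th + minor 7th
Seventh chords stack in thirds, so the letter names are A-C-E-G
Root: A#
Minor 3rd above A#: C#
Perfect 5th above A#: E#
Minor 7th above A#: G#
Chord = A# C# E# G#


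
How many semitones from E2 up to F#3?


Solution.
Absolute semitone position = octave×12 + chromatic position
E2: 2×12 + 4 = 28
F#3: 3×12 + 6 = 42
Difference = 42 - 28 = 14
= 14 semitones


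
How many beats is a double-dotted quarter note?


Reasoning:
Base quarter note = 1 beat
Dot 1 adds half the previous value: +1/2
Dot 2 adds half the previous value: +1/4
One double-dotted quarter = 1 + 1/2 + 1/4 = 7/4
= 7/4 beats


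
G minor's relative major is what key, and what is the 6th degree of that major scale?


Reasoning:
The relative major shares the key signature and is a minor 3rd above the minor tonic
A minor 3rd above G is Bb
→ relative major of G minor is Bb major
Bb major scale: Bb C D Eb F G A
= Bb major; 6th degree = G


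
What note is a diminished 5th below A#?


Step by step:
A 5th spans 5 letter names, so from A we land on D
A diminished 5th = 6 semitones below A#
Spell D at that pitch: D##
= D##


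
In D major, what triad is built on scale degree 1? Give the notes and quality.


D major scale: D E F# G A B C#
Diatonic triad on degree 1 stacks scale notes 1, 3, 5: D F# A
D→F# = 4 semitones; D→A = 7 semitones → major triad
= D F# A (major)


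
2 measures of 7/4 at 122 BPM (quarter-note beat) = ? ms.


Reasoning:
Quarter-note beat duration = 60000 / 122 ms
Beats per measure (7/4) = 7
One measure = 7 × 60000 / 122 = 420000 / 122 ms
2 measures = 2 × 420000 / 122 = 840000 / 122
= 6885.2 ms


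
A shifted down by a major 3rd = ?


Solution.
major 3rd: 3 letter names, 4 semitones
Letter: A - 2 → F
Pitch: A - 4 semitones, spelled as an F → F
= F


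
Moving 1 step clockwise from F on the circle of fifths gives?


Reasoning:
Each clockwise step on the circle of fifths moves up a perfect 5th
From F: F → C
= C


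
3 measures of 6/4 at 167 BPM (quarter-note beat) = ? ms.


Let's work it out.
Quarter-note beat duration = 60000 / 167 ms
Beats per measure (6/4) = 6
One measure = 6 × 60000 / 167 = 360000 / 167 ms
3 measures = 3 × 360000 / 167 = 1080000 / 167
= 6467.1 ms


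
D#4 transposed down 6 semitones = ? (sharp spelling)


Reasoning:
D#4: chromatic position 3 in octave 4 → absolute = 4×12 + 3 = 51
Transpose down 6: 51 - 6 = 45
45 = 3×12 + 9 → A in octave 3
Result = A3


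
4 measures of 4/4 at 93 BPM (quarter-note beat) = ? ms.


Step by step:
Quarter-note beat duration = 60000 / 93 ms
Beats per measure (4/4) = 4
One measure = 4 × 60000 / 93 = 240000 / 93 ms
4 measures = 4 × 240000 / 93 = 960000 / 93
= 10322.6 ms


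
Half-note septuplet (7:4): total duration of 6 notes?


Let's work it out.
Septuplet: 7 notes occupy the space of 4 half notes
Space = 4 × 2 = 8 beats
Each septuplet note = 8 / 7 = 8/7 beats
6 notes = 6 × 8/7 = 48/7
= 48/7 beats


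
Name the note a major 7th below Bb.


A 7th spans 7 letter names, so from B we land on C
A major 7th = 11 semitones below Bb
Spell C at that pitch: Cb
= Cb


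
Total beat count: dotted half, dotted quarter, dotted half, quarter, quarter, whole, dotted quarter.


Beat values:
  dotted half = 3 beats
  dotted quarter = 1.5 beats
  dotted half = 3 beats
  quarter = 1 beat
  quarter = 1 beat
  whole = 4 beats
  dotted quarter = 1.5 beats
Sum = 3 + 1.5 + 3 + 1 + 1 + 4 + 1.5
= 15 beats


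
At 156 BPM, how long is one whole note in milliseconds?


Let's work it out.
One quarter-note beat = 60000 / BPM = 60000 / 156 ms
Whole note = 4 × quarter note
Duration = 4 × 60000 / 156 = 240000 / 156
= 1538.5 ms


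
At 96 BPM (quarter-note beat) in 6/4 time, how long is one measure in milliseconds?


Solution.
Quarter-note beat duration = 60000 / 96 ms
Beats per measure (6/4) = 6
One measure = 6 × 60000 / 96 = 360000 / 96 ms
= 3750.0 ms


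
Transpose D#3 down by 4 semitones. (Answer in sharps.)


Working:
D#3: chromatic position 3 in octave 3 → absolute = 3×12 + 3 = 39
Transpose down 4: 39 - 4 = 35
35 = 2×12 + 11 → B in octave 2
Result = B2


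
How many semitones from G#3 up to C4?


Working:
Absolute semitone position = octave×12 + chromatic position
G#3: 3×12 + 8 = 44
C4: 4×12 + 0 = 48
Difference = 48 - 44 = 4
= 4 semitones


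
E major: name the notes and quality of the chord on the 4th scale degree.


Solution.
E major scale: E F# G# A B C# D#
Diatonic triad on degree 4 stacks scale notes 4, 6, 1: A C# E
A→C# = 4 semitones; A→E = 7 semitones → major triad
= A C# E (major)


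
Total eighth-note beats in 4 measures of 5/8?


Step by step:
Time signature 5/8: the bottom number 8 means the eighth note gets one count
The top number 5 means 5 eighth-note beats per measure
Total = 5 × 4 measures
= 20 eighth-note beats


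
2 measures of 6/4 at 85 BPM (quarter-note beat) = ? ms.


Working:
Quarter-note beat duration = 60000 / 85 ms
Beats per measure (6/4) = 6
One measure = 6 × 60000 / 85 = 360000 / 85 ms
2 measures = 2 × 360000 / 85 = 720000 / 85
= 8470.6 ms


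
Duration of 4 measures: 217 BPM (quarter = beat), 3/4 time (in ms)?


Reasoning:
Quarter-note beat duration = 60000 / 217 ms
Beats per measure (3/4) = 3
One measure = 3 × 60000 / 217 = 180000 / 217 ms
4 measures = 4 × 180000 / 217 = 720000 / 217
= 3318.0 ms


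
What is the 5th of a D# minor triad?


Minor triad = root + minor 3rd (3 semitones) + perfect 5th (7 semitones)
A triad on D# stacks thirds, so the chord tones use letter names D-F-A
Root: D#
Minor 3rd above D#: F#
Perfect 5th above D#: A#
The 5th = A#


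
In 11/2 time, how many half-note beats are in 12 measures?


Solution.
Time signature 11/2: the bottom number 2 means the half note gets one count
The top number 11 means 11 half-note beats per measure
Total = 11 × 12 measures
= 132 half-note beats


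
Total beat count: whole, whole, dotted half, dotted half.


Working:
Beat values:
  whole = 4 beats
  whole = 4 beats
  dotted half = 3 beats
  dotted half = 3 beats
Sum = 4 + 4 + 3 + 3
= 14 beats


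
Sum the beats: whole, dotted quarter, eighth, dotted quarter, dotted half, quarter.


Beat values:
  whole = 4 beats
  dotted quarter = 1.5 beats
  eighth = 0.5 beats
  dotted quarter = 1.5 beats
  dotted half = 3 beats
  quarter = 1 beat
Sum = 4 + 1.5 + 0.5 + 1.5 + 3 + 1
= 11.5 beats


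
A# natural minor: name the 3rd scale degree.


Natural minor scale pattern: W-H-W-W-H-W-W (2-1-2-2-1-2-2 semitones)
Starting from A#:
  A# + 2 semitones → B#
  B# + 1 semitone → C#
  C# + 2 semitones → D#
  D# + 2 semitones → E#
  E# + 1 semitone → F#
  F# + 2 semitones → G#
  G# + 2 semitones → A#
Scale: A# B# C# D# E# F# G#
Degree 3 = C#


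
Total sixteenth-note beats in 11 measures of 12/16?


Reasoning:
Time signature 12/16: the bottom number 16 means the sixteenth note gets one count
The top number 12 means 12 sixteenth-note beats per measure
Total = 12 × 11 measures
= 132 sixteenth-note beats


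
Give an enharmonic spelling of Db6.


Enharmonic notes sound the same pitch but are spelled with different letter names
Db and C# name the same pitch class
= C#6


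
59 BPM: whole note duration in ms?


Solution.
One quarter-note beat = 60000 / BPM = 60000 / 59 ms
Whole note = 4 × quarter note
Duration = 4 × 60000 / 59 = 240000 / 59
= 4067.8 ms


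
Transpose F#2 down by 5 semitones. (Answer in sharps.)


Reasoning:
F#2: chromatic position 6 in octave 2 → absolute = 2×12 + 6 = 30
Transpose down 5: 30 - 5 = 25
25 = 2×12 + 1 → C# in octave 2
Result = C#2


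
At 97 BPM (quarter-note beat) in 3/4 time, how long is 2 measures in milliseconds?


Solution.
Quarter-note beat duration = 60000 / 97 ms
Beats per measure (3/4) = 3
One measure = 3 × 60000 / 97 = 180000 / 97 ms
2 measures = 2 × 180000 / 97 = 360000 / 97
= 3711.3 ms


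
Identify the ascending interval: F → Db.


Let's work it out.
Letter names: F → D spans 6 letter names → a 6th
Semitones: F → Db = 8 half-steps
A 6th of 8 semitones is a minor 6th
= minor 6th


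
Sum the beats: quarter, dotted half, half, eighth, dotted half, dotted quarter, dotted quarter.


Step by step:
Beat values:
  quarter = 1 beat
  dotted half = 3 beats
  half = 2 beats
  eighth = 0.5 beats
  dotted half = 3 beats
  dotted quarter = 1.5 beats
  dotted quarter = 1.5 beats
Sum = 1 + 3 + 2 + 0.5 + 3 + 1.5 + 1.5
= 12.5 beats


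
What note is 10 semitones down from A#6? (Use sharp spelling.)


Step by step:
A#6: chromatic position 10 in octave 6 → absolute = 6×12 + 10 = 82
Transpose down 10: 82 - 10 = 72
72 = 6×12 + 0 → C in octave 6
Result = C6


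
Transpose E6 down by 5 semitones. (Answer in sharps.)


Solution.
E6: chromatic position 4 in octave 6 → absolute = 6×12 + 4 = 76
Transpose down 5: 76 - 5 = 71
71 = 5×12 + 11 → B in octave 5
Result = B5


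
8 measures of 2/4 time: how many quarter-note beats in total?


Step by step:
Time signature 2/4: the bottom number 4 means the quarter note gets one count
The top number 2 means 2 quarter-note beats per measure
Total = 2 × 8 measures
= 16 quarter-note beats


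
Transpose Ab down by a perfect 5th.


Reasoning:
perfect 5th: 5 letter names, 7 semitones
Letter: A - 4 → D
Pitch: Ab - 7 semitones, spelled as a D → Db
= Db


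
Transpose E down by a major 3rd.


Working:
major 3rd: 3 letter names, 4 semitones
Letter: E - 2 → C
Pitch: E - 4 semitones, spelled as a C → C
= C


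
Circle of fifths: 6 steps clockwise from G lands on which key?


Reasoning:
Each clockwise step on the circle of fifths moves up a perfect 5th
From G: G → D → A → E → B → F#/Gb → Db
= Db


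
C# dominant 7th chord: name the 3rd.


Reasoning:
Dominant 7th chord = root + major 3rd + perfect 5th + minor 7th
Seventh chords stack in thirds, so the letter names are C-E-G-B
Root: C#
Major 3rd above C#: E#
Perfect 5th above C#: G#
Minor 7th above C#: B
The 3rd = E#


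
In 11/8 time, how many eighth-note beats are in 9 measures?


Reasoning:
Time signature 11/8: the bottom number 8 means the eighth note gets one count
The top number 11 means 11 eighth-note beats per measure
Total = 11 × 9 measures
= 99 eighth-note beats


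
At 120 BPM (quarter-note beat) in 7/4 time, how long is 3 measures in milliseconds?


Quarter-note beat duration = 60000 / 120 ms
Beats per measure (7/4) = 7
One measure = 7 × 60000 / 120 = 420000 / 120 ms
3 measures = 3 × 420000 / 120 = 1260000 / 120
= 10500.0 ms


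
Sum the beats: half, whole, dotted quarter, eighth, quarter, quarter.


Beat values:
  half = 2 beats
  whole = 4 beats
  dotted quarter = 1.5 beats
  eighth = 0.5 beats
  quarter = 1 beat
  quarter = 1 beat
Sum = 2 + 4 + 1.5 + 0.5 + 1 + 1
= 10 beats


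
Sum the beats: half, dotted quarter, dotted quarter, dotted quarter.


Reasoning:
Beat values:
  half = 2 beats
  dotted quarter = 1.5 beats
  dotted quarter = 1.5 beats
  dotted quarter = 1.5 beats
Sum = 2 + 1.5 + 1.5 + 1.5
= 6.5 beats


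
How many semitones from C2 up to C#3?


Absolute semitone position = octave×12 + chromatic position
C2: 2×12 + 0 = 24
C#3: 3×12 + 1 = 37
Difference = 37 - 24 = 13
= 13 semitones


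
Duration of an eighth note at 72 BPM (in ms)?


Working:
One quarter-note beat = 60000 / BPM = 60000 / 72 ms
Eighth note = 1/2 × quarter note
Duration = 1/2 × 60000 / 72 = 30000 / 72
= 416.7 ms


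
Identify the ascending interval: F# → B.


Letter names: F → B spans 4 letter names → a 4th
Semitones: F# → B = 5 half-steps
A 4th of 5 semitones is a perfect 4th
= perfect 4th


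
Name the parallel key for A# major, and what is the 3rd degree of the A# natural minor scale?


Step by step:
Parallel keys share the same tonic but differ in mode
A# major → parallel is A# minor
A# natural minor scale: A# B# C# D# E# F# G#
= A# minor; 3rd degree = C#


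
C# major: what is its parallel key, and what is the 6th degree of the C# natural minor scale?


Step by step:
Parallel keys share the same tonic but differ in mode
C# major → parallel is C# minor
C# natural minor scale: C# D# E F# G# A B
= C# minor; 6th degree = A


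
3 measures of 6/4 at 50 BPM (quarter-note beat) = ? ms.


Let's work it out.
Quarter-note beat duration = 60000 / 50 ms
Beats per measure (6/4) = 6
One measure = 6 × 60000 / 50 = 360000 / 50 ms
3 measures = 3 × 360000 / 50 = 1080000 / 50
= 21600.0 ms


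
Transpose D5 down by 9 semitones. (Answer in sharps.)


Reasoning:
D5: chromatic position 2 in octave 5 → absolute = 5×12 + 2 = 62
Transpose down 9: 62 - 9 = 53
53 = 4×12 + 5 → F in octave 4
Result = F4


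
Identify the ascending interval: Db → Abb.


Working:
Letter names: D → A spans 5 letter names → a 5th
Semitones: Db → Abb = 6 half-steps
A 5th of 6 semitones is a diminished 5th
= diminished 5th


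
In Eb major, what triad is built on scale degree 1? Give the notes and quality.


Reasoning:
Eb major scale: Eb F G Ab Bb C D
Diatonic triad on degree 1 stacks scale notes 1, 3, 5: Eb G Bb
Eb→G = 4 semitones; Eb→Bb = 7 semitones → major triad
= Eb G Bb (major)


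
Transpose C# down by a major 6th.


Solution.
major 6th: 6 letter names, 9 semitones
Letter: C - 5 → E
Pitch: C# - 9 semitones, spelled as an E → E
= E


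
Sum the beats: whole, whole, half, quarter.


Reasoning:
Beat values:
  whole = 4 beats
  whole = 4 beats
  half = 2 beats
  quarter = 1 beat
Sum = 4 + 4 + 2 + 1
= 11 beats


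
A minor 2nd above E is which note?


A 2nd spans 2 letter names, so from E we land on F
A minor 2nd = 1 semitone above E
Spell F at that pitch: F
= F


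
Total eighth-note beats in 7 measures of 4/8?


Time signature 4/8: the bottom number 8 means the eighth note gets one count
The top number 4 means 4 eighth-note beats per measure
Total = 4 × 7 measures
= 28 eighth-note beats


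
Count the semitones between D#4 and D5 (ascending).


Absolute semitone position = octave×12 + chromatic position
D#4: 4×12 + 3 = 51
D5: 5×12 + 2 = 62
Difference = 62 - 51 = 11
= 11 semitones


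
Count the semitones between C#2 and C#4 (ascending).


Step by step:
Absolute semitone position = octave×12 + chromatic position
C#2: 2×12 + 1 = 25
C#4: 4×12 + 1 = 49
Difference = 49 - 25 = 24
= 24 semitones


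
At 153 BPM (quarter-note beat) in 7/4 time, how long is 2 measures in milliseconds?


Let's work it out.
Quarter-note beat duration = 60000 / 153 ms
Beats per measure (7/4) = 7
One measure = 7 × 60000 / 153 = 420000 / 153 ms
2 measures = 2 × 420000 / 153 = 840000 / 153
= 5490.2 ms


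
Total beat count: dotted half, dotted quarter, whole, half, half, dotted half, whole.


Reasoning:
Beat values:
  dotted half = 3 beats
  dotted quarter = 1.5 beats
  whole = 4 beats
  half = 2 beats
  half = 2 beats
  dotted half = 3 beats
  whole = 4 beats
Sum = 3 + 1.5 + 4 + 2 + 2 + 3 + 4
= 19.5 beats


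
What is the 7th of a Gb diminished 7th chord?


Solution.
Diminished 7th chord = root + minor 3rd + diminished 5th + diminished 7th
Seventh chords stack in thirds, so the letter names are G-B-D-F
Root: Gb
Minor 3rd above Gb: Bbb
Diminished 5th above Gb: Dbb
Diminished 7th above Gb: Fbb
The 7th = Fbb


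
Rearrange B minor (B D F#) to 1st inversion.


Reasoning:
Root position: B D F#
1st inversion: move root up an octave
Bass note: D
Notes (bottom to top) = D F# B


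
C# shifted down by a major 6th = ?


Step by step:
major 6th: 6 letter names, 9 semitones
Letter: C - 5 → E
Pitch: C# - 9 semitones, spelled as an E → E
= E


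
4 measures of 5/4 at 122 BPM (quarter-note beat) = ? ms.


Step by step:
Quarter-note beat duration = 60000 / 122 ms
Beats per measure (5/4) = 5
One measure = 5 × 60000 / 122 = 300000 / 122 ms
4 measures = 4 × 300000 / 122 = 1200000 / 122
= 9836.1 ms


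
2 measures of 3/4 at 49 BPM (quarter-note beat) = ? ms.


Quarter-note beat duration = 60000 / 49 ms
Beats per measure (3/4) = 3
One measure = 3 × 60000 / 49 = 180000 / 49 ms
2 measures = 2 × 180000 / 49 = 360000 / 49
= 7346.9 ms


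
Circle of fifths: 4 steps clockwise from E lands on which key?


Reasoning:
Each clockwise step on the circle of fifths moves up a perfect 5th
From E: E → B → F#/Gb → Db → Ab
= Ab


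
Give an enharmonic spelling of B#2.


Let's work it out.
Enharmonic notes sound the same pitch but are spelled with different letter names
B# and C name the same pitch class
Octave numbers change at C, so B#2 = C3
= C3


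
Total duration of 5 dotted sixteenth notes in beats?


Base sixteenth note = 1/4 beats
Dot 1 adds half the previous value: +1/8
One dotted sixteenth = 1/4 + 1/8 = 3/8
5 of them = 5 × 3/8 = 15/8
= 15/8 beats


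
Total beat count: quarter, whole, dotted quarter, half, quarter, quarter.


Beat values:
  quarter = 1 beat
  whole = 4 beats
  dotted quarter = 1.5 beats
  half = 2 beats
  quarter = 1 beat
  quarter = 1 beat
Sum = 1 + 4 + 1.5 + 2 + 1 + 1
= 10.5 beats


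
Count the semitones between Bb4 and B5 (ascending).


Reasoning:
Absolute semitone position = octave×12 + chromatic position
Bb4: 4×12 + 10 = 58
B5: 5×12 + 11 = 71
Difference = 71 - 58 = 13
= 13 semitones


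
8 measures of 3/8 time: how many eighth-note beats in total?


Reasoning:
Time signature 3/8: the bottom number 8 means the eighth note gets one count
The top number 3 means 3 eighth-note beats per measure
Total = 3 × 8 measures
= 24 eighth-note beats


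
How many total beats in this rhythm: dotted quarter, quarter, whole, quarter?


Beat values:
  dotted quarter = 1.5 beats
  quarter = 1 beat
  whole = 4 beats
  quarter = 1 beat
Sum = 1.5 + 1 + 4 + 1
= 7.5 beats


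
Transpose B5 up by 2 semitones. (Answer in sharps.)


B5: chromatic position 11 in octave 5 → absolute = 5×12 + 11 = 71
Transpose up 2: 71 + 2 = 73
73 = 6×12 + 1 → C# in octave 6
Result = C#6


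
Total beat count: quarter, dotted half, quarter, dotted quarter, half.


Beat values:
  quarter = 1 beat
  dotted half = 3 beats
  quarter = 1 beat
  dotted quarter = 1.5 beats
  half = 2 beats
Sum = 1 + 3 + 1 + 1.5 + 2
= 8.5 beats


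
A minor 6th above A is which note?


Working:
A 6th spans 6 letter names, so from A we land on F
A minor 6th = 8 semitones above A
Spell F at that pitch: F
= F


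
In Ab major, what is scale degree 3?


Major scale pattern: W-W-H-W-W-W-H (2-2-1-2-2-2-1 semitones)
Starting from Ab:
  Ab + 2 semitones → Bb
  Bb + 2 semitones → C
  C + 1 semitone → Db
  Db + 2 semitones → Eb
  Eb + 2 semitones → F
  F + 2 semitones → G
  G + 1 semitone → Ab
Scale: Ab Bb C Db Eb F G
Degree 3 = C


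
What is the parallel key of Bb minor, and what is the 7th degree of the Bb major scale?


Let's work it out.
Parallel keys share the same tonic but differ in mode
Bb minor → parallel is Bb major
Bb major scale: Bb C D Eb F G A
= Bb major; 7th degree = A


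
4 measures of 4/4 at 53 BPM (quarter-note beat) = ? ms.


Quarter-note beat duration = 60000 / 53 ms
Beats per measure (4/4) = 4
One measure = 4 × 60000 / 53 = 240000 / 53 ms
4 measures = 4 × 240000 / 53 = 960000 / 53
= 18113.2 ms


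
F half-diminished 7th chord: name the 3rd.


Half-diminished 7th chord = root + minor 3rd + diminished 5th + minor 7th
Seventh chords stack in thirds, so the letter names are F-A-C-E
Root: F
Minor 3rd above F: Ab
Diminished 5th above F: Cb
Minor 7th above F: Eb
The 3rd = Ab


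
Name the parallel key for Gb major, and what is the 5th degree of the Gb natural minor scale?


Let's work it out.
Parallel keys share the same tonic but differ in mode
Gb major → parallel is Gb minor
Gb natural minor scale: Gb Ab Bbb Cb Db Ebb Fb
= Gb minor; 5th degree = Db


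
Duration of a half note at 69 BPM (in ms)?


Reasoning:
One quarter-note beat = 60000 / BPM = 60000 / 69 ms
Half note = 2 × quarter note
Duration = 2 × 60000 / 69 = 120000 / 69
= 1739.1 ms


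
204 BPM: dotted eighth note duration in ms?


Step by step:
One quarter-note beat = 60000 / BPM = 60000 / 204 ms
Dotted eighth note = 3/4 × quarter note
Duration = 3/4 × 60000 / 204 = 45000 / 204
= 220.6 ms


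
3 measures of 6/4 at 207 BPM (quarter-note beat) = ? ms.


Let's work it out.
Quarter-note beat duration = 60000 / 207 ms
Beats per measure (6/4) = 6
One measure = 6 × 60000 / 207 = 360000 / 207 ms
3 measures = 3 × 360000 / 207 = 1080000 / 207
= 5217.4 ms


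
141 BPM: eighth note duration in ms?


One quarter-note beat = 60000 / BPM = 60000 / 141 ms
Eighth note = 1/2 × quarter note
Duration = 1/2 × 60000 / 141 = 30000 / 141
= 212.8 ms


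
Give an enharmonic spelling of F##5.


Working:
Enharmonic notes sound the same pitch but are spelled with different letter names
F## and G name the same pitch class
= G5


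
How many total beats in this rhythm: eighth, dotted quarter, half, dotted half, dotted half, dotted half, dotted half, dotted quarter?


Beat values:
  eighth = 0.5 beats
  dotted quarter = 1.5 beats
  half = 2 beats
  dotted half = 3 beats
  dotted half = 3 beats
  dotted half = 3 beats
  dotted half = 3 beats
  dotted quarter = 1.5 beats
Sum = 0.5 + 1.5 + 2 + 3 + 3 + 3 + 3 + 1.5
= 17.5 beats


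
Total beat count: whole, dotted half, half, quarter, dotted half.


Beat values:
  whole = 4 beats
  dotted half = 3 beats
  half = 2 beats
  quarter = 1 beat
  dotted half = 3 beats
Sum = 4 + 3 + 2 + 1 + 3
= 13 beats


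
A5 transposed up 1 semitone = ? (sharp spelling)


Working:
A5: chromatic position 9 in octave 5 → absolute = 5×12 + 9 = 69
Transpose up 1: 69 + 1 = 70
70 = 5×12 + 10 → A# in octave 5
Result = A#5


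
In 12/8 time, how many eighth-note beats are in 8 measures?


Working:
Time signature 12/8: the bottom number 8 means the eighth note gets one count
The top number 12 means 12 eighth-note beats per measure
Total = 12 × 8 measures
= 96 eighth-note beats


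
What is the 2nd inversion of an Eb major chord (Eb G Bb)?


Let's work it out.
Root position: Eb G Bb
2nd inversion: move root and 3rd up an octave
Bass note: Bb
Notes (bottom to top) = Bb Eb G


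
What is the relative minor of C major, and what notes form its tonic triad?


The relative minor shares the major's key signature and starts on its 6th degree
6th degree = a major 6th above the tonic; a major 6th above C is A
→ relative minor of C major is A minor
Tonic triad of A minor = root + minor 3rd + perfect 5th = A C E
= A minor; triad = A C E


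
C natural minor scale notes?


Natural minor scale pattern: W-H-W-W-H-W-W (2-1-2-2-1-2-2 semitones)
Starting from C:
  C + 2 semitones → D
  D + 1 semitone → Eb
  Eb + 2 semitones → F
  F + 2 semitones → G
  G + 1 semitone → Ab
  Ab + 2 semitones → Bb
  Bb + 2 semitones → C
Scale = C D Eb F G Ab Bb


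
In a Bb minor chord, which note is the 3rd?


Reasoning:
Minor triad = root + minor 3rd (3 semitones) + perfect 5th (7 semitones)
A triad on Bb stacks thirds, so the chord tones use letter names B-D-F
Root: Bb
Minor 3rd above Bb: Db
Perfect 5th above Bb: F
The 3rd = Db


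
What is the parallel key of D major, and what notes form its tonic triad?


Parallel keys share the same tonic but differ in mode
D major → parallel is D minor
Tonic triad of D minor = D F A
= D minor; triad = D F A


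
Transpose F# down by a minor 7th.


Step by step:
minor 7th: 7 letter names, 10 semitones
Letter: F - 6 → G
Pitch: F# - 10 semitones, spelled as a G → G#
= G#


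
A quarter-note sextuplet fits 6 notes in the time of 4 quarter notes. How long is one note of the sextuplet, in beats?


Sextuplet: 6 notes occupy the space of 4 quarter notes
Space = 4 × 1 = 4 beats
Each sextuplet note = 4 / 6 = 2/3 beats
= 2/3 beats


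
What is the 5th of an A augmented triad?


Augmented triad = root + major 3rd (4 semitones) + augmented 5th (8 semitones)
A triad on A stacks thirds, so the chord tones use letter names A-C-E
Root: A
Major 3rd above A: C#
Augmented 5th above A: E#
The 5th = E#


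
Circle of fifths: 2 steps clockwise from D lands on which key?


Solution.
Each clockwise step on the circle of fifths moves up a perfect 5th
From D: D → A → E
= E


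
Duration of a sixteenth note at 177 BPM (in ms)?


Step by step:
One quarter-note beat = 60000 / BPM = 60000 / 177 ms
Sixteenth note = 1/4 × quarter note
Duration = 1/4 × 60000 / 177 = 15000 / 177
= 84.7 ms


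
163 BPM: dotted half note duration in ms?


One quarter-note beat = 60000 / BPM = 60000 / 163 ms
Dotted half note = 3 × quarter note
Duration = 3 × 60000 / 163 = 180000 / 163
= 1104.3 ms


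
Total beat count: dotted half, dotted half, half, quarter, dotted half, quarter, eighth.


Reasoning:
Beat values:
  dotted half = 3 beats
  dotted half = 3 beats
  half = 2 beats
  quarter = 1 beat
  dotted half = 3 beats
  quarter = 1 beat
  eighth = 0.5 beats
Sum = 3 + 3 + 2 + 1 + 3 + 1 + 0.5
= 13.5 beats


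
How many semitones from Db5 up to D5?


Solution.
Absolute semitone position = octave×12 + chromatic position
Db5: 5×12 + 1 = 61
D5: 5×12 + 2 = 62
Difference = 62 - 61 = 1
= 1 semitone


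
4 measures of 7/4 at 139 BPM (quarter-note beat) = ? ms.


Quarter-note beat duration = 60000 / 139 ms
Beats per measure (7/4) = 7
One measure = 7 × 60000 / 139 = 420000 / 139 ms
4 measures = 4 × 420000 / 139 = 1680000 / 139
= 12086.3 ms


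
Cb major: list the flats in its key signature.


Flat major keys: C(0), F(1), Bb(2), Eb(3), Ab(4), Db(5), Gb(6), Cb(7)
Cb major has 7 flats
Order of flats: Bb Eb Ab Db Gb Cb Fb → first 7: Bb, Eb, Ab, Db, Gb, Cb, Fb
= Bb, Eb, Ab, Db, Gb, Cb, Fb


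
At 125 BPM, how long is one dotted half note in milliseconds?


One quarter-note beat = 60000 / BPM = 60000 / 125 ms
Dotted half note = 3 × quarter note
Duration = 3 × 60000 / 125 = 180000 / 125
= 1440.0 ms


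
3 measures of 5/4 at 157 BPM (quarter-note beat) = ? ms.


Let's work it out.
Quarter-note beat duration = 60000 / 157 ms
Beats per measure (5/4) = 5
One measure = 5 × 60000 / 157 = 300000 / 157 ms
3 measures = 3 × 300000 / 157 = 900000 / 157
= 5732.5 ms


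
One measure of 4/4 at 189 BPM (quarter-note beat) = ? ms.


Let's work it out.
Quarter-note beat duration = 60000 / 189 ms
Beats per measure (4/4) = 4
One measure = 4 × 60000 / 189 = 240000 / 189 ms
= 1269.8 ms


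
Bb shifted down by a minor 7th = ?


Working:
minor 7th: 7 letter names, 10 semitones
Letter: B - 6 → C
Pitch: Bb - 10 semitones, spelled as a C → C
= C


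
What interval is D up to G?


Let's work it out.
Letter names: D → G spans 4 letter names → a 4th
Semitones: D → G = 5 half-steps
A 4th of 5 semitones is a perfect 4th
= perfect 4th


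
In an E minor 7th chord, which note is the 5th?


Working:
Minor 7th chord = root + minor 3rd + perfect 5th + minor 7th
Seventh chords stack in thirds, so the letter names are E-G-B-D
Root: E
Minor 3rd above E: G
Perfect 5th above E: B
Minor 7th above E: D
The 5th = B


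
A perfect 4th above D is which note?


Solution.
A 4th spans 4 letter names, so from D we land on G
A perfect 4th = 5 semitones above D
Spell G at that pitch: G
= G


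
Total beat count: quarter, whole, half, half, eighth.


Working:
Beat values:
  quarter = 1 beat
  whole = 4 beats
  half = 2 beats
  half = 2 beats
  eighth = 0.5 beats
Sum = 1 + 4 + 2 + 2 + 0.5
= 9.5 beats


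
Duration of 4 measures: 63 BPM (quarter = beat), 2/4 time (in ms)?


Let's work it out.
Quarter-note beat duration = 60000 / 63 ms
Beats per measure (2/4) = 2
One measure = 2 × 60000 / 63 = 120000 / 63 ms
4 measures = 4 × 120000 / 63 = 480000 / 63
= 7619.0 ms


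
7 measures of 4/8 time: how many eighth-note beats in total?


Let's work it out.
Time signature 4/8: the bottom number 8 means the eighth note gets one count
The top number 4 means 4 eighth-note beats per measure
Total = 4 × 7 measures
= 28 eighth-note beats


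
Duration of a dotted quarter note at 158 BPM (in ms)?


One quarter-note beat = 60000 / BPM = 60000 / 158 ms
Dotted quarter note = 3/2 × quarter note
Duration = 3/2 × 60000 / 158 = 90000 / 158
= 569.6 ms


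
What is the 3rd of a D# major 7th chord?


Working:
Major 7th chord = root + major 3rd + perfect 5th + major 7th
Seventh chords stack in thirds, so the letter names are D-F-A-C
Root: D#
Major 3rd above D#: F##
Perfect 5th above D#: A#
Major 7th above D#: C##
The 3rd = F##


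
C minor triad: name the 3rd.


Working:
Minor triad = root + minor 3rd (3 semitones) + perfect 5th (7 semitones)
A triad on C stacks thirds, so the chord tones use letter names C-E-G
Root: C
Minor 3rd above C: Eb
Perfect 5th above C: G
The 3rd = Eb


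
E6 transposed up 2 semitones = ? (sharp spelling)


Solution.
E6: chromatic position 4 in octave 6 → absolute = 6×12 + 4 = 76
Transpose up 2: 76 + 2 = 78
78 = 6×12 + 6 → F# in octave 6
Result = F#6


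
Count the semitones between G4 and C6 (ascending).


Absolute semitone position = octave×12 + chromatic position
G4: 4×12 + 7 = 55
C6: 6×12 + 0 = 72
Difference = 72 - 55 = 17
= 17 semitones


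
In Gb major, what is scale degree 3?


Major scale pattern: W-W-H-W-W-W-H (2-2-1-2-2-2-1 semitones)
Starting from Gb:
  Gb + 2 semitones → Ab
  Ab + 2 semitones → Bb
  Bb + 1 semitone → Cb
  Cb + 2 semitones → Db
  Db + 2 semitones → Eb
  Eb + 2 semitones → F
  F + 1 semitone → Gb
Scale: Gb Ab Bb Cb Db Eb F
Degree 3 = Bb


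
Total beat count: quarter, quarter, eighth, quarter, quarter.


Let's work it out.
Beat values:
  quarter = 1 beat
  quarter = 1 beat
  eighth = 0.5 beats
  quarter = 1 beat
  quarter = 1 beat
Sum = 1 + 1 + 0.5 + 1 + 1
= 4.5 beats


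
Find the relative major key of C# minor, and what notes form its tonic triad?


Solution.
The relative major shares the key signature and is a minor 3rd above the minor tonic
A minor 3rd above C# is E
→ relative major of C# minor is E major
Tonic triad of E major = root + major 3rd + perfect 5th = E G# B
= E major; triad = E G# B


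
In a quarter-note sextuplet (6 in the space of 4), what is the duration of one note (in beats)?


Solution.
Sextuplet: 6 notes occupy the space of 4 quarter notes
Space = 4 × 1 = 4 beats
Each sextuplet note = 4 / 6 = 2/3 beats
= 2/3 beats


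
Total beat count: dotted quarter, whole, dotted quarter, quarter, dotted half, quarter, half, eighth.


Solution.
Beat values:
  dotted quarter = 1.5 beats
  whole = 4 beats
  dotted quarter = 1.5 beats
  quarter = 1 beat
  dotted half = 3 beats
  quarter = 1 beat
  half = 2 beats
  eighth = 0.5 beats
Sum = 1.5 + 4 + 1.5 + 1 + 3 + 1 + 2 + 0.5
= 14.5 beats


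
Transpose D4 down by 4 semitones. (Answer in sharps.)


Reasoning:
D4: chromatic position 2 in octave 4 → absolute = 4×12 + 2 = 50
Transpose down 4: 50 - 4 = 46
46 = 3×12 + 10 → A# in octave 3
Result = A#3


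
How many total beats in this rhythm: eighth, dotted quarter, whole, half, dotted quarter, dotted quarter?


Step by step:
Beat values:
  eighth = 0.5 beats
  dotted quarter = 1.5 beats
  whole = 4 beats
  half = 2 beats
  dotted quarter = 1.5 beats
  dotted quarter = 1.5 beats
Sum = 0.5 + 1.5 + 4 + 2 + 1.5 + 1.5
= 11 beats


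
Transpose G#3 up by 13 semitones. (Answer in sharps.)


Step by step:
G#3: chromatic position 8 in octave 3 → absolute = 3×12 + 8 = 44
Transpose up 13: 44 + 13 = 57
57 = 4×12 + 9 → A in octave 4
Result = A4


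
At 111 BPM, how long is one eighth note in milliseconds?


One quarter-note beat = 60000 / BPM = 60000 / 111 ms
Eighth note = 1/2 × quarter note
Duration = 1/2 × 60000 / 111 = 30000 / 111
= 270.3 ms


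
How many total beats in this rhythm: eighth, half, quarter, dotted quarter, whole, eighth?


Solution.
Beat values:
  eighth = 0.5 beats
  half = 2 beats
  quarter = 1 beat
  dotted quarter = 1.5 beats
  whole = 4 beats
  eighth = 0.5 beats
Sum = 0.5 + 2 + 1 + 1.5 + 4 + 0.5
= 9.5 beats


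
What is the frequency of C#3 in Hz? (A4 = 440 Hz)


f = 440 × 2^(n/12) where n = semitones from A4
C#3: -20 semitones from A4
f = 440 × 2^(-20/12)
f = 138.59 Hz


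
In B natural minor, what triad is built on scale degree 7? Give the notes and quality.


Let's work it out.
B natural minor scale: B C# D E F# G A
Diatonic triad on degree 7 stacks scale notes 7, 2, 4: A C# E
A→C# = 4 semitones; A→E = 7 semitones → major triad
= A C# E (major)


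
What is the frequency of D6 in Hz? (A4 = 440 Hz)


f = 440 × 2^(n/12) where n = semitones from A4
D6: 17 semitones from A4
f = 440 × 2^(17/12)
f = 1174.66 Hz


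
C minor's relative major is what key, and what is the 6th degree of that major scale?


Let's work it out.
The relative major shares the key signature and is a minor 3rd above the minor tonic
A minor 3rd above C is Eb
→ relative major of C minor is Eb major
Eb major scale: Eb F G Ab Bb C D
= Eb major; 6th degree = C


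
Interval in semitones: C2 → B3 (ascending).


Absolute semitone position = octave×12 + chromatic position
C2: 2×12 + 0 = 24
B3: 3×12 + 11 = 47
Difference = 47 - 24 = 23
= 23 semitones


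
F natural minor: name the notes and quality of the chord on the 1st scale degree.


F natural minor scale: F G Ab Bb C Db Eb
Diatonic triad on degree 1 stacks scale notes 1, 3, 5: F Ab C
F→Ab = 3 semitones; F→C = 7 semitones → minor triad
= F Ab C (minor)


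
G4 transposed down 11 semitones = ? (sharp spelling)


Step by step:
G4: chromatic position 7 in octave 4 → absolute = 4×12 + 7 = 55
Transpose down 11: 55 - 11 = 44
44 = 3×12 + 8 → G# in octave 3
Result = G#3


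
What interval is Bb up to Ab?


Solution.
Letter names: B → A spans 7 letter names → a 7th
Semitones: Bb → Ab = 10 half-steps
A 7th of 10 semitones is a minor 7th
= minor 7th


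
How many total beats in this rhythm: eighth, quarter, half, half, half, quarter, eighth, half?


Beat values:
  eighth = 0.5 beats
  quarter = 1 beat
  half = 2 beats
  half = 2 beats
  half = 2 beats
  quarter = 1 beat
  eighth = 0.5 beats
  half = 2 beats
Sum = 0.5 + 1 + 2 + 2 + 2 + 1 + 0.5 + 2
= 11 beats


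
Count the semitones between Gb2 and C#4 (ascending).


Working:
Absolute semitone position = octave×12 + chromatic position
Gb2: 2×12 + 6 = 30
C#4: 4×12 + 1 = 49
Difference = 49 - 30 = 19
= 19 semitones


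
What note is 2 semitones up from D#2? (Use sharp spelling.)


D#2: chromatic position 3 in octave 2 → absolute = 2×12 + 3 = 27
Transpose up 2: 27 + 2 = 29
29 = 2×12 + 5 → F in octave 2
Result = F2


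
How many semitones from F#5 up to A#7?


Step by step:
Absolute semitone position = octave×12 + chromatic position
F#5: 5×12 + 6 = 66
A#7: 7×12 + 10 = 94
Difference = 94 - 66 = 28
= 28 semitones


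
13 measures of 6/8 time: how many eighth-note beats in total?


Working:
Time signature 6/8: the bottom number 8 means the eighth note gets one count
The top number 6 means 6 eighth-note beats per measure
Total = 6 × 13 measures
= 78 eighth-note beats


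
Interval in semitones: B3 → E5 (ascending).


Solution.
Absolute semitone position = octave×12 + chromatic position
B3: 3×12 + 11 = 47
E5: 5×12 + 4 = 64
Difference = 64 - 47 = 17
= 17 semitones


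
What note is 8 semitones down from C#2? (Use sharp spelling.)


Working:
C#2: chromatic position 1 in octave 2 → absolute = 2×12 + 1 = 25
Transpose down 8: 25 - 8 = 17
17 = 1×12 + 5 → F in octave 1
Result = F1


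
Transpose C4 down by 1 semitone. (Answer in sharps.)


Step by step:
C4: chromatic position 0 in octave 4 → absolute = 4×12 + 0 = 48
Transpose down 1: 48 - 1 = 47
47 = 3×12 + 11 → B in octave 3
Result = B3


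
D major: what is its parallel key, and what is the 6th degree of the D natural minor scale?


Solution.
Parallel keys share the same tonic but differ in mode
D major → parallel is D minor
D natural minor scale: D E F G A Bb C
= D minor; 6th degree = Bb


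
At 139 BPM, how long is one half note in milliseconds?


Working:
One quarter-note beat = 60000 / BPM = 60000 / 139 ms
Half note = 2 × quarter note
Duration = 2 × 60000 / 139 = 120000 / 139
= 863.3 ms


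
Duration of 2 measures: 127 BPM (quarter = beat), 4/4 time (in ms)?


Step by step:
Quarter-note beat duration = 60000 / 127 ms
Beats per measure (4/4) = 4
One measure = 4 × 60000 / 127 = 240000 / 127 ms
2 measures = 2 × 240000 / 127 = 480000 / 127
= 3779.5 ms


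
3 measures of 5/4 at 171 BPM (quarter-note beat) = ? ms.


Let's work it out.
Quarter-note beat duration = 60000 / 171 ms
Beats per measure (5/4) = 5
One measure = 5 × 60000 / 171 = 300000 / 171 ms
3 measures = 3 × 300000 / 171 = 900000 / 171
= 5263.2 ms


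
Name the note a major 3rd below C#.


Let's work it out.
A 3rd spans 3 letter names, so from C we land on A
A major 3rd = 4 semitones below C#
Spell A at that pitch: A
= A


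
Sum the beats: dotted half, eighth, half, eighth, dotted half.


Step by step:
Beat values:
  dotted half = 3 beats
  eighth = 0.5 beats
  half = 2 beats
  eighth = 0.5 beats
  dotted half = 3 beats
Sum = 3 + 0.5 + 2 + 0.5 + 3
= 9 beats


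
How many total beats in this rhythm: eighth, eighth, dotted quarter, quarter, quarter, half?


Reasoning:
Beat values:
  eighth = 0.5 beats
  eighth = 0.5 beats
  dotted quarter = 1.5 beats
  quarter = 1 beat
  quarter = 1 beat
  half = 2 beats
Sum = 0.5 + 0.5 + 1.5 + 1 + 1 + 2
= 6.5 beats


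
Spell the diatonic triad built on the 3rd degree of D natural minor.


Solution.
D natural minor scale: D E F G A Bb C
Diatonic triad on degree 3 stacks scale notes 3, 5, 7: F A C
F→A = 4 semitones; F→C = 7 semitones → major triad
= F A C (major)


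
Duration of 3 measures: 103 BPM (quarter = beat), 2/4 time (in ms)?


Step by step:
Quarter-note beat duration = 60000 / 103 ms
Beats per measure (2/4) = 2
One measure = 2 × 60000 / 103 = 120000 / 103 ms
3 measures = 3 × 120000 / 103 = 360000 / 103
= 3495.1 ms


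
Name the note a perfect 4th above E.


Reasoning:
A 4th spans 4 letter names, so from E we land on A
A perfect 4th = 5 semitones above E
Spell A at that pitch: A
= A


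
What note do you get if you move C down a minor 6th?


minor 6th: 6 letter names, 8 semitones
Letter: C - 5 → E
Pitch: C - 8 semitones, spelled as an E → E
= E


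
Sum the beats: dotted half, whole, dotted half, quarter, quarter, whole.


Beat values:
  dotted half = 3 beats
  whole = 4 beats
  dotted half = 3 beats
  quarter = 1 beat
  quarter = 1 beat
  whole = 4 beats
Sum = 3 + 4 + 3 + 1 + 1 + 4
= 16 beats


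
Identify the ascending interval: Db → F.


Letter names: D → F spans 3 letter names → a 3rd
Semitones: Db → F = 4 half-steps
A 3rd of 4 semitones is a major 3rd
= major 3rd


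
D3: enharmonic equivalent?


Enharmonic notes sound the same pitch but are spelled with different letter names
D and Ebb name the same pitch class
= Ebb3


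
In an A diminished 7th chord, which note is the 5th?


Reasoning:
Diminished 7th chord = root + minor 3rd + diminished 5th + diminished 7th
Seventh chords stack in thirds, so the letter names are A-C-E-G
Root: A
Minor 3rd above A: C
Diminished 5th above A: Eb
Diminished 7th above A: Gb
The 5th = Eb


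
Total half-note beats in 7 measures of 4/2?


Time signature 4/2: the bottom number 2 means the half note gets one count
The top number 4 means 4 half-note beats per measure
Total = 4 × 7 measures
= 28 half-note beats


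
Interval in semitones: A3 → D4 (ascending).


Reasoning:
Absolute semitone position = octave×12 + chromatic position
A3: 3×12 + 9 = 45
D4: 4×12 + 2 = 50
Difference = 50 - 45 = 5
= 5 semitones
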